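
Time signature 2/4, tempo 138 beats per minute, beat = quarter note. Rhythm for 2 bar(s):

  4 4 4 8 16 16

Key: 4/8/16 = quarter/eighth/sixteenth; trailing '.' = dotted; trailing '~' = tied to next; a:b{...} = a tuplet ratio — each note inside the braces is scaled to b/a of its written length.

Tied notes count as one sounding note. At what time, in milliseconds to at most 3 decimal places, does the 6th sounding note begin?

note 6 onset = 15/4b = 1630.435ms

1. 0.0ms @ 0 + 434.783ms (1)
2. 434.783ms @ 1 + 434.783ms (1)
3. 869.565ms @ 2 + 434.783ms (1)
4. 1304.348ms @ 3 + 217.391ms (1/2)
5. 1521.739ms @ 7/2 + 108.696ms (1/4)
6. 1630.435ms @ 15/4 + 108.696ms (1/4)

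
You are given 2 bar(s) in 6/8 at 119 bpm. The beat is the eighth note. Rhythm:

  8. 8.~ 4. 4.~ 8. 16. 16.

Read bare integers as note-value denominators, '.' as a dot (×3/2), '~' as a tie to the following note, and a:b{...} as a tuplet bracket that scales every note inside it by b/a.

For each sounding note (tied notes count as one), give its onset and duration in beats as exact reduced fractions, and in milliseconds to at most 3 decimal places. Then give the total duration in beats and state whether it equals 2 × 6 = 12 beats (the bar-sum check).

1) 0.0ms=0b +756.303ms=3/2b
2) 756.303ms=3/2b +2268.908ms=9/2b
3) 3025.21ms=6b +2268.908ms=9/2b
4) 5294.118ms=21/2b +378.151ms=3/4b
5) 5672.269ms=45/4b +378.151ms=3/4b
Σ=12b of 12 (119bpm 6/8) — PASS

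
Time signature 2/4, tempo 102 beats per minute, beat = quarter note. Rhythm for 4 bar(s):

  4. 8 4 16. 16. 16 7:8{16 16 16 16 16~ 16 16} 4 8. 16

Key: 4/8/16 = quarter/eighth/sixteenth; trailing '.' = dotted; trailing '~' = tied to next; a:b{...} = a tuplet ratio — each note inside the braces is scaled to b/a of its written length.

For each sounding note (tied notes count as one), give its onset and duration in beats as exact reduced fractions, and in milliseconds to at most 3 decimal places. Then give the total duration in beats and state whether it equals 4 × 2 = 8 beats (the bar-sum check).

1) 0.0ms=0b +882.353ms=3/2b
2) 882.353ms=3/2b +294.118ms=1/2b
3) 1176.471ms=2b +588.235ms=1b
4) 1764.706ms=3b +220.588ms=3/8b
5) 1985.294ms=27/8b +220.588ms=3/8b
6) 2205.882ms=15/4b +147.059ms=1/4b
7) 2352.941ms=4b +168.067ms=2/7b
8) 2521.008ms=30/7b +168.067ms=2/7b
9) 2689.076ms=32/7b +168.067ms=2/7b
10) 2857.143ms=34/7b +168.067ms=2/7b
11) 3025.21ms=36/7b +336.134ms=4/7b
12) 3361.345ms=40/7b +168.067ms=2/7b
13) 3529.412ms=6b +588.235ms=1b
14) 4117.647ms=7b +441.176ms=3/4b
15) 4558.824ms=31/4b +147.059ms=1/4b
Σ=8b of 8 (102bpm 2/4) — PASS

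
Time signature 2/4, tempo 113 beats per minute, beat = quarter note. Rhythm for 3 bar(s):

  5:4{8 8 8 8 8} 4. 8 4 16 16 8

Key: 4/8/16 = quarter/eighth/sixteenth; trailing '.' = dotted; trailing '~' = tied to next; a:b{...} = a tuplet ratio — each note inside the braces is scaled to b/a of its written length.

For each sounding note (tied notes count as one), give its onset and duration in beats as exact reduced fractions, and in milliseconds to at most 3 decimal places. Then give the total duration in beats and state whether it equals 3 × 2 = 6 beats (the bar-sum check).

1) 0.0ms=0b +212.389ms=2/5b
2) 212.389ms=2/5b +212.389ms=2/5b
3) 424.779ms=4/5b +212.389ms=2/5b
4) 637.168ms=6/5b +212.389ms=2/5b
5) 849.558ms=8/5b +212.389ms=2/5b
6) 1061.947ms=2b +796.46ms=3/2b
7) 1858.407ms=7/2b +265.487ms=1/2b
8) 2123.894ms=4b +530.973ms=1b
9) 2654.867ms=5b +132.743ms=1/4b
10) 2787.611ms=21/4b +132.743ms=1/4b
11) 2920.354ms=11/2b +265.487ms=1/2b
Σ=6b of 6 (113bpm 2/4) — PASS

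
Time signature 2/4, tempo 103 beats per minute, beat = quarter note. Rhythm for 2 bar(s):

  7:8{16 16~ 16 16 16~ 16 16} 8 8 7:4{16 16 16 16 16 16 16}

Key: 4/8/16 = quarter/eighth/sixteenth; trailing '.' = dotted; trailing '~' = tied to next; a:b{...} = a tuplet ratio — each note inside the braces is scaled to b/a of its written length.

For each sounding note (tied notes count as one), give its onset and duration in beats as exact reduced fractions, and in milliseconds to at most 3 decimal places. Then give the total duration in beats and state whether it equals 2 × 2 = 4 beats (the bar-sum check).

1) 0.0ms=0b +166.436ms=2/7b
2) 166.436ms=2/7b +332.871ms=4/7b
3) 499.307ms=6/7b +166.436ms=2/7b
4) 665.742ms=8/7b +332.871ms=4/7b
5) 998.613ms=12/7b +166.436ms=2/7b
6) 1165.049ms=2b +291.262ms=1/2b
7) 1456.311ms=5/2b +291.262ms=1/2b
8) 1747.573ms=3b +83.218ms=1/7b
9) 1830.791ms=22/7b +83.218ms=1/7b
10) 1914.008ms=23/7b +83.218ms=1/7b
11) 1997.226ms=24/7b +83.218ms=1/7b
12) 2080.444ms=25/7b +83.218ms=1/7b
13) 2163.662ms=26/7b +83.218ms=1/7b
14) 2246.879ms=27/7b +83.218ms=1/7b
Σ=4b of 4 (103bpm 2/4) — PASS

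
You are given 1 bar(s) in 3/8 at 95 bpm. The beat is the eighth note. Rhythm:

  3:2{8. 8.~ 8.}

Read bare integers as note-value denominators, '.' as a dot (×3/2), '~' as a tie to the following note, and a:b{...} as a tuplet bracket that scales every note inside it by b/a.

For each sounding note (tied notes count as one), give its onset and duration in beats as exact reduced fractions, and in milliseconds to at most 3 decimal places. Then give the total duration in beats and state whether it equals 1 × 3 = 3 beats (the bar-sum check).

1) 0.0ms=0b +631.579ms=1b
2) 631.579ms=1b +1263.158ms=2b
Σ=3b of 3 (95bpm 3/8) — PASS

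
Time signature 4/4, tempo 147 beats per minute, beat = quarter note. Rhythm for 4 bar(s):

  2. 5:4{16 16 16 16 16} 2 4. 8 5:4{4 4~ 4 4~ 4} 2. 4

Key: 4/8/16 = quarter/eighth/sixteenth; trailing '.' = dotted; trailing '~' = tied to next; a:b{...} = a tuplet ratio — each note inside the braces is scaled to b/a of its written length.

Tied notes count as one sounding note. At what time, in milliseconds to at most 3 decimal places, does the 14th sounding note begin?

note 14 onset = 15b = 6122.449ms

1. 0.0ms @ 0 + 1224.49ms (3)
2. 1224.49ms @ 3 + 81.633ms (1/5)
3. 1306.122ms @ 16/5 + 81.633ms (1/5)
4. 1387.755ms @ 17/5 + 81.633ms (1/5)
5. 1469.388ms @ 18/5 + 81.633ms (1/5)
6. 1551.02ms @ 19/5 + 81.633ms (1/5)
7. 1632.653ms @ 4 + 816.327ms (2)
8. 2448.98ms @ 6 + 612.245ms (3/2)
9. 3061.224ms @ 15/2 + 204.082ms (1/2)
10. 3265.306ms @ 8 + 326.531ms (4/5)
11. 3591.837ms @ 44/5 + 653.061ms (8/5)
12. 4244.898ms @ 52/5 + 653.061ms (8/5)
13. 4897.959ms @ 12 + 1224.49ms (3)
14. 6122.449ms @ 15 + 408.163ms (1)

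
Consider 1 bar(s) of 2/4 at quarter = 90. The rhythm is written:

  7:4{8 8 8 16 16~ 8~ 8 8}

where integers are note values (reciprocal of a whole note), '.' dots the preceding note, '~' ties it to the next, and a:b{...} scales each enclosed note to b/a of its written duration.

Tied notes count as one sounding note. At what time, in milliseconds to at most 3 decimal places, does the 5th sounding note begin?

1. 0.0ms @ 0 + 190.476ms (2/7)
2. 190.476ms @ 2/7 + 190.476ms (2/7)
3. 380.952ms @ 4/7 + 190.476ms (2/7)
4. 571.429ms @ 6/7 + 95.238ms (1/7)
5. 666.667ms @ 1 + 476.19ms (5/7)
6. 1142.857ms @ 12/7 + 190.476ms (2/7)

note 5 onset = 1b = 666.667ms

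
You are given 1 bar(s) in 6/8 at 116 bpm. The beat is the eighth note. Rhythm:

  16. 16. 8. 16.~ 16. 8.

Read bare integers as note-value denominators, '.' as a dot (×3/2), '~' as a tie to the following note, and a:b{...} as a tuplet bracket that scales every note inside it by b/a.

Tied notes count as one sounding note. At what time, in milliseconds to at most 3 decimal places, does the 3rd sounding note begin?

note 3 onset = 3/2b = 775.862ms

1. 0.0ms @ 0 + 387.931ms (3/4)
2. 387.931ms @ 3/4 + 387.931ms (3/4)
3. 775.862ms @ 3/2 + 775.862ms (3/2)
4. 1551.724ms @ 3 + 775.862ms (3/2)
5. 2327.586ms @ 9/2 + 775.862ms (3/2)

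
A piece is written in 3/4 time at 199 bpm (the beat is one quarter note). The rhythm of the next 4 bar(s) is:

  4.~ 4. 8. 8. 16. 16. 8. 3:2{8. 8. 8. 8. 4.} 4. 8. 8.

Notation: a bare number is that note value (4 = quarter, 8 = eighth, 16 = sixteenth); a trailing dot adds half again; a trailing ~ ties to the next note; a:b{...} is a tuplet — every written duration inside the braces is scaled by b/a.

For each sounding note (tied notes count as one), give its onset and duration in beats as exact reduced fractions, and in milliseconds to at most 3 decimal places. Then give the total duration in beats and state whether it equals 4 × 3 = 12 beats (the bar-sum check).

1) 0.0ms=0b +904.523ms=3b
2) 904.523ms=3b +226.131ms=3/4b
3) 1130.653ms=15/4b +226.131ms=3/4b
4) 1356.784ms=9/2b +113.065ms=3/8b
5) 1469.849ms=39/8b +113.065ms=3/8b
6) 1582.915ms=21/4b +226.131ms=3/4b
7) 1809.045ms=6b +150.754ms=1/2b
8) 1959.799ms=13/2b +150.754ms=1/2b
9) 2110.553ms=7b +150.754ms=1/2b
10) 2261.307ms=15/2b +150.754ms=1/2b
11) 2412.06ms=8b +301.508ms=1b
12) 2713.568ms=9b +452.261ms=3/2b
13) 3165.829ms=21/2b +226.131ms=3/4b
14) 3391.96ms=45/4b +226.131ms=3/4b
Σ=12b of 12 (199bpm 3/4) — PASS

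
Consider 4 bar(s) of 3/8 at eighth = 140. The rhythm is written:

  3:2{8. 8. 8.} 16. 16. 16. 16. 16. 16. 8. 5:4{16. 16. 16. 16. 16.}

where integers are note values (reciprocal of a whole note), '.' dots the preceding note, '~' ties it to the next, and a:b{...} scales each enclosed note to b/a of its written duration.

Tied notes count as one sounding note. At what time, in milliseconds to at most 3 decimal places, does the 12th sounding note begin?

1. 0.0ms @ 0 + 428.571ms (1)
2. 428.571ms @ 1 + 428.571ms (1)
3. 857.143ms @ 2 + 428.571ms (1)
4. 1285.714ms @ 3 + 321.429ms (3/4)
5. 1607.143ms @ 15/4 + 321.429ms (3/4)
6. 1928.571ms @ 9/2 + 321.429ms (3/4)
7. 2250.0ms @ 21/4 + 321.429ms (3/4)
8. 2571.429ms @ 6 + 321.429ms (3/4)
9. 2892.857ms @ 27/4 + 321.429ms (3/4)
10. 3214.286ms @ 15/2 + 642.857ms (3/2)
11. 3857.143ms @ 9 + 257.143ms (3/5)
12. 4114.286ms @ 48/5 + 257.143ms (3/5)
13. 4371.429ms @ 51/5 + 257.143ms (3/5)
14. 4628.571ms @ 54/5 + 257.143ms (3/5)
15. 4885.714ms @ 57/5 + 257.143ms (3/5)

note 12 onset = 48/5b = 4114.286ms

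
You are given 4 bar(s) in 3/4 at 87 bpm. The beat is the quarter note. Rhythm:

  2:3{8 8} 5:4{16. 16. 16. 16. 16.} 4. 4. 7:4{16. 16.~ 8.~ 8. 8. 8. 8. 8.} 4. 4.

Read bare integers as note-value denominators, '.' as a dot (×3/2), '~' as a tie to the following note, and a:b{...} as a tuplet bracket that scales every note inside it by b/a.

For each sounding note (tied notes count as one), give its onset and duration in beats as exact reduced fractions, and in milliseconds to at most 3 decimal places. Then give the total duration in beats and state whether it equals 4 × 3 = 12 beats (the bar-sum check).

1) 0.0ms=0b +517.241ms=3/4b
2) 517.241ms=3/4b +517.241ms=3/4b
3) 1034.483ms=3/2b +206.897ms=3/10b
4) 1241.379ms=9/5b +206.897ms=3/10b
5) 1448.276ms=21/10b +206.897ms=3/10b
6) 1655.172ms=12/5b +206.897ms=3/10b
7) 1862.069ms=27/10b +206.897ms=3/10b
8) 2068.966ms=3b +1034.483ms=3/2b
9) 3103.448ms=9/2b +1034.483ms=3/2b
10) 4137.931ms=6b +147.783ms=3/14b
11) 4285.714ms=87/14b +738.916ms=15/14b
12) 5024.631ms=51/7b +295.567ms=3/7b
13) 5320.197ms=54/7b +295.567ms=3/7b
14) 5615.764ms=57/7b +295.567ms=3/7b
15) 5911.33ms=60/7b +295.567ms=3/7b
16) 6206.897ms=9b +1034.483ms=3/2b
17) 7241.379ms=21/2b +1034.483ms=3/2b
Σ=12b of 12 (87bpm 3/4) — PASS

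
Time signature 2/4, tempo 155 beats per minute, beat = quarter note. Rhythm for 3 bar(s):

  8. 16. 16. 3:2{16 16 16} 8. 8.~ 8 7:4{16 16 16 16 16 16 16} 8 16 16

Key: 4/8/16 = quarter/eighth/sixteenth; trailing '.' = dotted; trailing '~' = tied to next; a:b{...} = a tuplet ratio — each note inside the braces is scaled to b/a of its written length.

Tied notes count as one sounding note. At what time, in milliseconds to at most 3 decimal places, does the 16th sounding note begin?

note 16 onset = 5b = 1935.484ms

1. 0.0ms @ 0 + 290.323ms (3/4)
2. 290.323ms @ 3/4 + 145.161ms (3/8)
3. 435.484ms @ 9/8 + 145.161ms (3/8)
4. 580.645ms @ 3/2 + 64.516ms (1/6)
5. 645.161ms @ 5/3 + 64.516ms (1/6)
6. 709.677ms @ 11/6 + 64.516ms (1/6)
7. 774.194ms @ 2 + 290.323ms (3/4)
8. 1064.516ms @ 11/4 + 483.871ms (5/4)
9. 1548.387ms @ 4 + 55.3ms (1/7)
10. 1603.687ms @ 29/7 + 55.3ms (1/7)
11. 1658.986ms @ 30/7 + 55.3ms (1/7)
12. 1714.286ms @ 31/7 + 55.3ms (1/7)
13. 1769.585ms @ 32/7 + 55.3ms (1/7)
14. 1824.885ms @ 33/7 + 55.3ms (1/7)
15. 1880.184ms @ 34/7 + 55.3ms (1/7)
16. 1935.484ms @ 5 + 193.548ms (1/2)
17. 2129.032ms @ 11/2 + 96.774ms (1/4)
18. 2225.806ms @ 23/4 + 96.774ms (1/4)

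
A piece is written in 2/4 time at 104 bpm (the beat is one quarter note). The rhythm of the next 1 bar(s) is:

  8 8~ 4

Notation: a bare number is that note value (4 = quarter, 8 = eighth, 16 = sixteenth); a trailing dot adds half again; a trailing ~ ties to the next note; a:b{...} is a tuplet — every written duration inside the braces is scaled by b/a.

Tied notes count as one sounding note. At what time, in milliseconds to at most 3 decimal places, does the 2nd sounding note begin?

note 2 onset = 1/2b = 288.462ms

1. 0.0ms @ 0 + 288.462ms (1/2)
2. 288.462ms @ 1/2 + 865.385ms (3/2)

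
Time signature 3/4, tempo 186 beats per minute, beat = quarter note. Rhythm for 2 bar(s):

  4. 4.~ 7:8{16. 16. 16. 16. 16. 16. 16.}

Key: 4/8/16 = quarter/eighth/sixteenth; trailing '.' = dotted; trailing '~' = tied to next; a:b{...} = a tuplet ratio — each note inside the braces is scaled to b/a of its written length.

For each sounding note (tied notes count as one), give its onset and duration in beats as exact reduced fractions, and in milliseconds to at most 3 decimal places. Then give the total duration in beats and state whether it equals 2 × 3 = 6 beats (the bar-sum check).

1) 0.0ms=0b +483.871ms=3/2b
2) 483.871ms=3/2b +622.12ms=27/14b
3) 1105.991ms=24/7b +138.249ms=3/7b
4) 1244.24ms=27/7b +138.249ms=3/7b
5) 1382.488ms=30/7b +138.249ms=3/7b
6) 1520.737ms=33/7b +138.249ms=3/7b
7) 1658.986ms=36/7b +138.249ms=3/7b
8) 1797.235ms=39/7b +138.249ms=3/7b
Σ=6b of 6 (186bpm 3/4) — PASS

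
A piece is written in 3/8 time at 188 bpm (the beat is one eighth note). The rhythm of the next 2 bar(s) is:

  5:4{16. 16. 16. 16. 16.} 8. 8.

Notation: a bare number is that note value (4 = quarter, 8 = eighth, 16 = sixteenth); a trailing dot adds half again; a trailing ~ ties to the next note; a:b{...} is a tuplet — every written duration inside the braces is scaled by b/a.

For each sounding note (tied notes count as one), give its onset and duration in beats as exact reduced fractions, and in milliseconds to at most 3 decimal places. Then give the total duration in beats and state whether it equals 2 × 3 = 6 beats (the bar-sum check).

1) 0.0ms=0b +191.489ms=3/5b
2) 191.489ms=3/5b +191.489ms=3/5b
3) 382.979ms=6/5b +191.489ms=3/5b
4) 574.468ms=9/5b +191.489ms=3/5b
5) 765.957ms=12/5b +191.489ms=3/5b
6) 957.447ms=3b +478.723ms=3/2b
7) 1436.17ms=9/2b +478.723ms=3/2b
Σ=6b of 6 (188bpm 3/8) — PASS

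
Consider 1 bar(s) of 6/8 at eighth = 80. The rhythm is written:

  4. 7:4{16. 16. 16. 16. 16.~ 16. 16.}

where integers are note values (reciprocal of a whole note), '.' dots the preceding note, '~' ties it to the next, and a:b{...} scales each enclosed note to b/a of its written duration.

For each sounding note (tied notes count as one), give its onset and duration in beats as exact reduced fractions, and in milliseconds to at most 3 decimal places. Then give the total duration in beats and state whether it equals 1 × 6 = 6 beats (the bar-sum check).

1) 0.0ms=0b +2250.0ms=3b
2) 2250.0ms=3b +321.429ms=3/7b
3) 2571.429ms=24/7b +321.429ms=3/7b
4) 2892.857ms=27/7b +321.429ms=3/7b
5) 3214.286ms=30/7b +321.429ms=3/7b
6) 3535.714ms=33/7b +642.857ms=6/7b
7) 4178.571ms=39/7b +321.429ms=3/7b
Σ=6b of 6 (80bpm 6/8) — PASS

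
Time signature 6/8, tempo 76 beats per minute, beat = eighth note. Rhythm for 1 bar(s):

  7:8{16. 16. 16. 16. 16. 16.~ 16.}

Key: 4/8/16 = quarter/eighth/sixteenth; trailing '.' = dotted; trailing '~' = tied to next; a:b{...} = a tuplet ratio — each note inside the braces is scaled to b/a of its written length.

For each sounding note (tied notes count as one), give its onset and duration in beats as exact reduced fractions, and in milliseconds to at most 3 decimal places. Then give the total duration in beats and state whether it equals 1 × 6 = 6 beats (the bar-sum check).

1) 0.0ms=0b +676.692ms=6/7b
2) 676.692ms=6/7b +676.692ms=6/7b
3) 1353.383ms=12/7b +676.692ms=6/7b
4) 2030.075ms=18/7b +676.692ms=6/7b
5) 2706.767ms=24/7b +676.692ms=6/7b
6) 3383.459ms=30/7b +1353.383ms=12/7b
Σ=6b of 6 (76bpm 6/8) — PASS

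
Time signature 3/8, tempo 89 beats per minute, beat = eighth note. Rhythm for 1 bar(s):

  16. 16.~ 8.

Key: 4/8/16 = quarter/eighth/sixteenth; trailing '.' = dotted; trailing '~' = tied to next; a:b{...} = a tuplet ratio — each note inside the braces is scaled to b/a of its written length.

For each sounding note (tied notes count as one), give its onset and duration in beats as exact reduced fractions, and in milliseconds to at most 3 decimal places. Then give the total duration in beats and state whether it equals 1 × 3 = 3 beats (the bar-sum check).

1) 0.0ms=0b +505.618ms=3/4b
2) 505.618ms=3/4b +1516.854ms=9/4b
Σ=3b of 3 (89bpm 3/8) — PASS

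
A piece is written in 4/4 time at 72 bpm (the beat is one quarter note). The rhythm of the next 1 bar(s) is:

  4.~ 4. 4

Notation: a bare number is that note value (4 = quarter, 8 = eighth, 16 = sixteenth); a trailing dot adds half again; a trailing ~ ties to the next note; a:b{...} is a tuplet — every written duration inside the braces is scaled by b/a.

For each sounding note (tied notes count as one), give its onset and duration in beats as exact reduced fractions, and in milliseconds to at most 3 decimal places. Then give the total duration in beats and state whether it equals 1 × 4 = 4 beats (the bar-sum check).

1) 0.0ms=0b +2500.0ms=3b
2) 2500.0ms=3b +833.333ms=1b
Σ=4b of 4 (72bpm 4/4) — PASS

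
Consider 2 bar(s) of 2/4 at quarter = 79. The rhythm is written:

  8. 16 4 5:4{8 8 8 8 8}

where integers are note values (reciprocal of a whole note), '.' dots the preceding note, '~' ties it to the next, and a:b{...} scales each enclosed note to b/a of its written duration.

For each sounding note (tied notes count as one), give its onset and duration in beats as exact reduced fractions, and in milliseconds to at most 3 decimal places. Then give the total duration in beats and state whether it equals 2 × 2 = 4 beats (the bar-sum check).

1) 0.0ms=0b +569.62ms=3/4b
2) 569.62ms=3/4b +189.873ms=1/4b
3) 759.494ms=1b +759.494ms=1b
4) 1518.987ms=2b +303.797ms=2/5b
5) 1822.785ms=12/5b +303.797ms=2/5b
6) 2126.582ms=14/5b +303.797ms=2/5b
7) 2430.38ms=16/5b +303.797ms=2/5b
8) 2734.177ms=18/5b +303.797ms=2/5b
Σ=4b of 4 (79bpm 2/4) — PASS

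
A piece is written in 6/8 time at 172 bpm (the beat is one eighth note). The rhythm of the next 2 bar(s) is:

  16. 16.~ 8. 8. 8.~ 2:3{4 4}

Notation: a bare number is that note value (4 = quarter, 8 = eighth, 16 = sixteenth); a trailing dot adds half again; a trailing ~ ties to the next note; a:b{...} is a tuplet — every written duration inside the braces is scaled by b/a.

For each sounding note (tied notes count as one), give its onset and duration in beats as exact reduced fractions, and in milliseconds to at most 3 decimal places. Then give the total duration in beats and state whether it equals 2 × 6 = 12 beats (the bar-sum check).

1) 0.0ms=0b +261.628ms=3/4b
2) 261.628ms=3/4b +784.884ms=9/4b
3) 1046.512ms=3b +523.256ms=3/2b
4) 1569.767ms=9/2b +1569.767ms=9/2b
5) 3139.535ms=9b +1046.512ms=3b
Σ=12b of 12 (172bpm 6/8) — PASS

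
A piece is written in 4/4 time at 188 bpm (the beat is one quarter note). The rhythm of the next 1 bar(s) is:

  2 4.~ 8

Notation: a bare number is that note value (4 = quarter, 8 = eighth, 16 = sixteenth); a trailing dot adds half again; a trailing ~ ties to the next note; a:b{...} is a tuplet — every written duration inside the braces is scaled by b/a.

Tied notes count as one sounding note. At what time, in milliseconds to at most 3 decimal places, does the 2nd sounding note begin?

1. 0.0ms @ 0 + 638.298ms (2)
2. 638.298ms @ 2 + 638.298ms (2)

note 2 onset = 2b = 638.298ms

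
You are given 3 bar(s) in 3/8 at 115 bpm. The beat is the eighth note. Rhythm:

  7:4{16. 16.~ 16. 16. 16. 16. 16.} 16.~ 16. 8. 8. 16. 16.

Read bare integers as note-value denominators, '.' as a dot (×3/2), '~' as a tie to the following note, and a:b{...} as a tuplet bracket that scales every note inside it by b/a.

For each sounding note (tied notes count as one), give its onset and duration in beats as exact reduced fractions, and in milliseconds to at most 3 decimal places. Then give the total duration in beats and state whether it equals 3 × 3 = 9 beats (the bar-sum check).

1) 0.0ms=0b +223.602ms=3/7b
2) 223.602ms=3/7b +447.205ms=6/7b
3) 670.807ms=9/7b +223.602ms=3/7b
4) 894.41ms=12/7b +223.602ms=3/7b
5) 1118.012ms=15/7b +223.602ms=3/7b
6) 1341.615ms=18/7b +223.602ms=3/7b
7) 1565.217ms=3b +782.609ms=3/2b
8) 2347.826ms=9/2b +782.609ms=3/2b
9) 3130.435ms=6b +782.609ms=3/2b
10) 3913.043ms=15/2b +391.304ms=3/4b
11) 4304.348ms=33/4b +391.304ms=3/4b
Σ=9b of 9 (115bpm 3/8) — PASS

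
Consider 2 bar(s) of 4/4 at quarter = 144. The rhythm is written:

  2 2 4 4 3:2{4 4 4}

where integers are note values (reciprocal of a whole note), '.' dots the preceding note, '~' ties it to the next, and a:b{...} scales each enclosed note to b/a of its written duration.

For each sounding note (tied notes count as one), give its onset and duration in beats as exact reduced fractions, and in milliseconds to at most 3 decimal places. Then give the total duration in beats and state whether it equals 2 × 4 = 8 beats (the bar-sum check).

1) 0.0ms=0b +833.333ms=2b
2) 833.333ms=2b +833.333ms=2b
3) 1666.667ms=4b +416.667ms=1b
4) 2083.333ms=5b +416.667ms=1b
5) 2500.0ms=6b +277.778ms=2/3b
6) 2777.778ms=20/3b +277.778ms=2/3b
7) 3055.556ms=22/3b +277.778ms=2/3b
Σ=8b of 8 (144bpm 4/4) — PASS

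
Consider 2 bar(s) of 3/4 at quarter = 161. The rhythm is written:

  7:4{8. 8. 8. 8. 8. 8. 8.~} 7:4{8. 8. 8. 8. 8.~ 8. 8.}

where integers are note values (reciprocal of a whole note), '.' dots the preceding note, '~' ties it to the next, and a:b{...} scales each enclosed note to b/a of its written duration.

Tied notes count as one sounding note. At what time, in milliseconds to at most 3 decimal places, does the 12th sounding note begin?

note 12 onset = 39/7b = 2076.309ms

1. 0.0ms @ 0 + 159.716ms (3/7)
2. 159.716ms @ 3/7 + 159.716ms (3/7)
3. 319.432ms @ 6/7 + 159.716ms (3/7)
4. 479.148ms @ 9/7 + 159.716ms (3/7)
5. 638.864ms @ 12/7 + 159.716ms (3/7)
6. 798.58ms @ 15/7 + 159.716ms (3/7)
7. 958.296ms @ 18/7 + 319.432ms (6/7)
8. 1277.728ms @ 24/7 + 159.716ms (3/7)
9. 1437.445ms @ 27/7 + 159.716ms (3/7)
10. 1597.161ms @ 30/7 + 159.716ms (3/7)
11. 1756.877ms @ 33/7 + 319.432ms (6/7)
12. 2076.309ms @ 39/7 + 159.716ms (3/7)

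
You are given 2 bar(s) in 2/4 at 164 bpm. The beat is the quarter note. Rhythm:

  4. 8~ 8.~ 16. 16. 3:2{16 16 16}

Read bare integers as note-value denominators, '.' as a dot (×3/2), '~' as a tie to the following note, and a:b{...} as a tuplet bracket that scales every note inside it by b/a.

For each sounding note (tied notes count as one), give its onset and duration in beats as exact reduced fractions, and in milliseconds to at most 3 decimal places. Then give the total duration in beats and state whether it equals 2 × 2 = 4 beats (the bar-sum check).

1) 0.0ms=0b +548.78ms=3/2b
2) 548.78ms=3/2b +594.512ms=13/8b
3) 1143.293ms=25/8b +137.195ms=3/8b
4) 1280.488ms=7/2b +60.976ms=1/6b
5) 1341.463ms=11/3b +60.976ms=1/6b
6) 1402.439ms=23/6b +60.976ms=1/6b
Σ=4b of 4 (164bpm 2/4) — PASS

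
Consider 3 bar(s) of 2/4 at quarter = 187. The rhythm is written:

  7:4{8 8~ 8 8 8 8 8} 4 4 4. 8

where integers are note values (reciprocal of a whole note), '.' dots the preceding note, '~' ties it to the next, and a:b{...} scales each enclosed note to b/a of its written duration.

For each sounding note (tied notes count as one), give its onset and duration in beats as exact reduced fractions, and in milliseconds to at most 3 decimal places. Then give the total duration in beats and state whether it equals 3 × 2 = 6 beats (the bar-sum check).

1) 0.0ms=0b +91.673ms=2/7b
2) 91.673ms=2/7b +183.346ms=4/7b
3) 275.019ms=6/7b +91.673ms=2/7b
4) 366.692ms=8/7b +91.673ms=2/7b
5) 458.365ms=10/7b +91.673ms=2/7b
6) 550.038ms=12/7b +91.673ms=2/7b
7) 641.711ms=2b +320.856ms=1b
8) 962.567ms=3b +320.856ms=1b
9) 1283.422ms=4b +481.283ms=3/2b
10) 1764.706ms=11/2b +160.428ms=1/2b
Σ=6b of 6 (187bpm 2/4) — PASS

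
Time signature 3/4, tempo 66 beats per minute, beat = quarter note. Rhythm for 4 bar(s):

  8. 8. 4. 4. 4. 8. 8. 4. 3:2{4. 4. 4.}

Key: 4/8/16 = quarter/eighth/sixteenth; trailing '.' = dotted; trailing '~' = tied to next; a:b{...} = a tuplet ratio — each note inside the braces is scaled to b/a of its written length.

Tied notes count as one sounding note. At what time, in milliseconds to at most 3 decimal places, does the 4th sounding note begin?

note 4 onset = 3b = 2727.273ms

1. 0.0ms @ 0 + 681.818ms (3/4)
2. 681.818ms @ 3/4 + 681.818ms (3/4)
3. 1363.636ms @ 3/2 + 1363.636ms (3/2)
4. 2727.273ms @ 3 + 1363.636ms (3/2)
5. 4090.909ms @ 9/2 + 1363.636ms (3/2)
6. 5454.545ms @ 6 + 681.818ms (3/4)
7. 6136.364ms @ 27/4 + 681.818ms (3/4)
8. 6818.182ms @ 15/2 + 1363.636ms (3/2)
9. 8181.818ms @ 9 + 909.091ms (1)
10. 9090.909ms @ 10 + 909.091ms (1)
11. 10000.0ms @ 11 + 909.091ms (1)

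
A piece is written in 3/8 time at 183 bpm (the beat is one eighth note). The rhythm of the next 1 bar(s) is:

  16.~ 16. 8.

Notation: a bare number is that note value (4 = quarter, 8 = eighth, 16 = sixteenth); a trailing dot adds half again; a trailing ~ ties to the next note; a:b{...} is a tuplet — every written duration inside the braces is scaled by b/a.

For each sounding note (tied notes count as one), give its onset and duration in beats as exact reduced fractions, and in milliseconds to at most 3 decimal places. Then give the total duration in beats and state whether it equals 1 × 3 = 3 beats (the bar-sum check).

1) 0.0ms=0b +491.803ms=3/2b
2) 491.803ms=3/2b +491.803ms=3/2b
Σ=3b of 3 (183bpm 3/8) — PASS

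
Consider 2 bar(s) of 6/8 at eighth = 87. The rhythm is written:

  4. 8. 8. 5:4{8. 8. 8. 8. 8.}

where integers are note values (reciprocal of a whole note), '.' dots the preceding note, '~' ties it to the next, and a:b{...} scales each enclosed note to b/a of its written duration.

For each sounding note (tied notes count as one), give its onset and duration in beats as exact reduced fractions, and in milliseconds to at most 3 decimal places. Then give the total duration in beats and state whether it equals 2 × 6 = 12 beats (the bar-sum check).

1) 0.0ms=0b +2068.966ms=3b
2) 2068.966ms=3b +1034.483ms=3/2b
3) 3103.448ms=9/2b +1034.483ms=3/2b
4) 4137.931ms=6b +827.586ms=6/5b
5) 4965.517ms=36/5b +827.586ms=6/5b
6) 5793.103ms=42/5b +827.586ms=6/5b
7) 6620.69ms=48/5b +827.586ms=6/5b
8) 7448.276ms=54/5b +827.586ms=6/5b
Σ=12b of 12 (87bpm 6/8) — PASS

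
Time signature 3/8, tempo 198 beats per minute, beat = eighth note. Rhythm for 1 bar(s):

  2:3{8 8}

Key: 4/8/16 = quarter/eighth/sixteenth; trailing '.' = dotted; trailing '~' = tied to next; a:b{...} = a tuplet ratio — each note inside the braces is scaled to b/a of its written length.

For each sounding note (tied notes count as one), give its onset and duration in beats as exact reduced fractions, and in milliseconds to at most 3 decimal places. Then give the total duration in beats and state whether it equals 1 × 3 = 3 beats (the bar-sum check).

1) 0.0ms=0b +454.545ms=3/2b
2) 454.545ms=3/2b +454.545ms=3/2b
Σ=3b of 3 (198bpm 3/8) — PASS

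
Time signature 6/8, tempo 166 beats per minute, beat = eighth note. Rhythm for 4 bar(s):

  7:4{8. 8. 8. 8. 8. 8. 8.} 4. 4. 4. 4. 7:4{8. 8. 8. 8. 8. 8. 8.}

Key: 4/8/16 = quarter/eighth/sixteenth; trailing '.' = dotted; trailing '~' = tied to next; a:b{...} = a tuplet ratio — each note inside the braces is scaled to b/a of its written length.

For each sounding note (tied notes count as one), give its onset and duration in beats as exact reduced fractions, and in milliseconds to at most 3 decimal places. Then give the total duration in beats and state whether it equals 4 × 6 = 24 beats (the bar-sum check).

1) 0.0ms=0b +309.811ms=6/7b
2) 309.811ms=6/7b +309.811ms=6/7b
3) 619.621ms=12/7b +309.811ms=6/7b
4) 929.432ms=18/7b +309.811ms=6/7b
5) 1239.243ms=24/7b +309.811ms=6/7b
6) 1549.053ms=30/7b +309.811ms=6/7b
7) 1858.864ms=36/7b +309.811ms=6/7b
8) 2168.675ms=6b +1084.337ms=3b
9) 3253.012ms=9b +1084.337ms=3b
10) 4337.349ms=12b +1084.337ms=3b
11) 5421.687ms=15b +1084.337ms=3b
12) 6506.024ms=18b +309.811ms=6/7b
13) 6815.835ms=132/7b +309.811ms=6/7b
14) 7125.645ms=138/7b +309.811ms=6/7b
15) 7435.456ms=144/7b +309.811ms=6/7b
16) 7745.267ms=150/7b +309.811ms=6/7b
17) 8055.077ms=156/7b +309.811ms=6/7b
18) 8364.888ms=162/7b +309.811ms=6/7b
Σ=24b of 24 (166bpm 6/8) — PASS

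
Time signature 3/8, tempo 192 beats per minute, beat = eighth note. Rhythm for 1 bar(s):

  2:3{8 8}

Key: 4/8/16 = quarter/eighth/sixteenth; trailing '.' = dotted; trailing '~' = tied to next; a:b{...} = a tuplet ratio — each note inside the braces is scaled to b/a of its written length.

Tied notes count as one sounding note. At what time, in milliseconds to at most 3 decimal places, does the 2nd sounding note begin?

1. 0.0ms @ 0 + 468.75ms (3/2)
2. 468.75ms @ 3/2 + 468.75ms (3/2)

note 2 onset = 3/2b = 468.75ms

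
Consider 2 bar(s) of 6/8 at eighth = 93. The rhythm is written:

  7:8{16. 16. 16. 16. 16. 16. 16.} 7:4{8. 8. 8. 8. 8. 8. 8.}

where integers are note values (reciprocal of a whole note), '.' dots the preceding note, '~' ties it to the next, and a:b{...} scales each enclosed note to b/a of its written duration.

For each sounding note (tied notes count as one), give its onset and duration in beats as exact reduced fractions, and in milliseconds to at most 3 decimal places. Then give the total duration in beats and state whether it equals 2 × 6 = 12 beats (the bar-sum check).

1) 0.0ms=0b +552.995ms=6/7b
2) 552.995ms=6/7b +552.995ms=6/7b
3) 1105.991ms=12/7b +552.995ms=6/7b
4) 1658.986ms=18/7b +552.995ms=6/7b
5) 2211.982ms=24/7b +552.995ms=6/7b
6) 2764.977ms=30/7b +552.995ms=6/7b
7) 3317.972ms=36/7b +552.995ms=6/7b
8) 3870.968ms=6b +552.995ms=6/7b
9) 4423.963ms=48/7b +552.995ms=6/7b
10) 4976.959ms=54/7b +552.995ms=6/7b
11) 5529.954ms=60/7b +552.995ms=6/7b
12) 6082.949ms=66/7b +552.995ms=6/7b
13) 6635.945ms=72/7b +552.995ms=6/7b
14) 7188.94ms=78/7b +552.995ms=6/7b
Σ=12b of 12 (93bpm 6/8) — PASS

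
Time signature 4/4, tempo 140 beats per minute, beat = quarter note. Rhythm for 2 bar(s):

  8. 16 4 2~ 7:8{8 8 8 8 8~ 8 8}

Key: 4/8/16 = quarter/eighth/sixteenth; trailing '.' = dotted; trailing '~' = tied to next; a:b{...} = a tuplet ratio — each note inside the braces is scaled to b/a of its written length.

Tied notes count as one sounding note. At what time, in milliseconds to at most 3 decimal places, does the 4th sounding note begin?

1. 0.0ms @ 0 + 321.429ms (3/4)
2. 321.429ms @ 3/4 + 107.143ms (1/4)
3. 428.571ms @ 1 + 428.571ms (1)
4. 857.143ms @ 2 + 1102.041ms (18/7)
5. 1959.184ms @ 32/7 + 244.898ms (4/7)
6. 2204.082ms @ 36/7 + 244.898ms (4/7)
7. 2448.98ms @ 40/7 + 244.898ms (4/7)
8. 2693.878ms @ 44/7 + 489.796ms (8/7)
9. 3183.673ms @ 52/7 + 244.898ms (4/7)

note 4 onset = 2b = 857.143ms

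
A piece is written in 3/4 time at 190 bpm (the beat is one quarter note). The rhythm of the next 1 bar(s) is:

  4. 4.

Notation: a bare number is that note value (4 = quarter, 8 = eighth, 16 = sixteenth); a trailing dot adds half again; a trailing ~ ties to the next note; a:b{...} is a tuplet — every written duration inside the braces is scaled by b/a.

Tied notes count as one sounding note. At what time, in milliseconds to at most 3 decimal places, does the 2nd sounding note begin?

note 2 onset = 3/2b = 473.684ms

1. 0.0ms @ 0 + 473.684ms (3/2)
2. 473.684ms @ 3/2 + 473.684ms (3/2)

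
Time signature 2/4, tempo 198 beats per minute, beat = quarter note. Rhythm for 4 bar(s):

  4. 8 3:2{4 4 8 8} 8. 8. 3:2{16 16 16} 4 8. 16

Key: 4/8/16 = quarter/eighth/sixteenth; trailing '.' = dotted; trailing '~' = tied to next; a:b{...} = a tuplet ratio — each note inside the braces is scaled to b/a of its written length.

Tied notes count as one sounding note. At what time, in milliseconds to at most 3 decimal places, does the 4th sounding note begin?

note 4 onset = 8/3b = 808.081ms

1. 0.0ms @ 0 + 454.545ms (3/2)
2. 454.545ms @ 3/2 + 151.515ms (1/2)
3. 606.061ms @ 2 + 202.02ms (2/3)
4. 808.081ms @ 8/3 + 202.02ms (2/3)
5. 1010.101ms @ 10/3 + 101.01ms (1/3)
6. 1111.111ms @ 11/3 + 101.01ms (1/3)
7. 1212.121ms @ 4 + 227.273ms (3/4)
8. 1439.394ms @ 19/4 + 227.273ms (3/4)
9. 1666.667ms @ 11/2 + 50.505ms (1/6)
10. 1717.172ms @ 17/3 + 50.505ms (1/6)
11. 1767.677ms @ 35/6 + 50.505ms (1/6)
12. 1818.182ms @ 6 + 303.03ms (1)
13. 2121.212ms @ 7 + 227.273ms (3/4)
14. 2348.485ms @ 31/4 + 75.758ms (1/4)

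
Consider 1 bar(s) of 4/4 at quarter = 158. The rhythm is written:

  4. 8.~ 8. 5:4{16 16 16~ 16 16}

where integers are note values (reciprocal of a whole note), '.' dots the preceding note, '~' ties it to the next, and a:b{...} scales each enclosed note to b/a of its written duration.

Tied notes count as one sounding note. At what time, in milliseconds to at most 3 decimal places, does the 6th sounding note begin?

note 6 onset = 19/5b = 1443.038ms

1. 0.0ms @ 0 + 569.62ms (3/2)
2. 569.62ms @ 3/2 + 569.62ms (3/2)
3. 1139.241ms @ 3 + 75.949ms (1/5)
4. 1215.19ms @ 16/5 + 75.949ms (1/5)
5. 1291.139ms @ 17/5 + 151.899ms (2/5)
6. 1443.038ms @ 19/5 + 75.949ms (1/5)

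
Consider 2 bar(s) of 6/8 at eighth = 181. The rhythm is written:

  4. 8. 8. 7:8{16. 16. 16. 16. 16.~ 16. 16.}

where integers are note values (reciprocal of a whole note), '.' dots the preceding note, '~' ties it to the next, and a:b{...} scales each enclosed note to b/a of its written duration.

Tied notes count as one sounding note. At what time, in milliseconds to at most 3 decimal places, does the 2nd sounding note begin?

1. 0.0ms @ 0 + 994.475ms (3)
2. 994.475ms @ 3 + 497.238ms (3/2)
3. 1491.713ms @ 9/2 + 497.238ms (3/2)
4. 1988.95ms @ 6 + 284.136ms (6/7)
5. 2273.086ms @ 48/7 + 284.136ms (6/7)
6. 2557.222ms @ 54/7 + 284.136ms (6/7)
7. 2841.358ms @ 60/7 + 284.136ms (6/7)
8. 3125.493ms @ 66/7 + 568.272ms (12/7)
9. 3693.765ms @ 78/7 + 284.136ms (6/7)

note 2 onset = 3b = 994.475ms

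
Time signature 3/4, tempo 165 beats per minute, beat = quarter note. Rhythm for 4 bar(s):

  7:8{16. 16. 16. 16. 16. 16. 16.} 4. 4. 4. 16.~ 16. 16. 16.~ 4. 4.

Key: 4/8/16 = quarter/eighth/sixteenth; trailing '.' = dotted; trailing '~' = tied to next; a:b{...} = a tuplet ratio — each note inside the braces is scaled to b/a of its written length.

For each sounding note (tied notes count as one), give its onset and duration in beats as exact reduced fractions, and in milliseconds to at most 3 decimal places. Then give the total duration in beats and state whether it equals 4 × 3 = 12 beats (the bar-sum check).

1) 0.0ms=0b +155.844ms=3/7b
2) 155.844ms=3/7b +155.844ms=3/7b
3) 311.688ms=6/7b +155.844ms=3/7b
4) 467.532ms=9/7b +155.844ms=3/7b
5) 623.377ms=12/7b +155.844ms=3/7b
6) 779.221ms=15/7b +155.844ms=3/7b
7) 935.065ms=18/7b +155.844ms=3/7b
8) 1090.909ms=3b +545.455ms=3/2b
9) 1636.364ms=9/2b +545.455ms=3/2b
10) 2181.818ms=6b +545.455ms=3/2b
11) 2727.273ms=15/2b +272.727ms=3/4b
12) 3000.0ms=33/4b +136.364ms=3/8b
13) 3136.364ms=69/8b +681.818ms=15/8b
14) 3818.182ms=21/2b +545.455ms=3/2b
Σ=12b of 12 (165bpm 3/4) — PASS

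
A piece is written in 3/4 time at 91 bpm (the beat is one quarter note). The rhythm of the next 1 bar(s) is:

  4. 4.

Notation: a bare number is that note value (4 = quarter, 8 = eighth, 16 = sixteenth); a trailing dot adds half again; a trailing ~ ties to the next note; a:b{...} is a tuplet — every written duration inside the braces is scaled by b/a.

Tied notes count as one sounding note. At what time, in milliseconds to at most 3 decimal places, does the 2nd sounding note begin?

note 2 onset = 3/2b = 989.011ms

1. 0.0ms @ 0 + 989.011ms (3/2)
2. 989.011ms @ 3/2 + 989.011ms (3/2)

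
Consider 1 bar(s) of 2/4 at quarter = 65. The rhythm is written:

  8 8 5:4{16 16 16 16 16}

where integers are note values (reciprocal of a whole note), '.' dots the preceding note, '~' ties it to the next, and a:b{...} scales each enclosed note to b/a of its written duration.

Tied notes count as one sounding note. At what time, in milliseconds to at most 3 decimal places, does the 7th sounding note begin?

1. 0.0ms @ 0 + 461.538ms (1/2)
2. 461.538ms @ 1/2 + 461.538ms (1/2)
3. 923.077ms @ 1 + 184.615ms (1/5)
4. 1107.692ms @ 6/5 + 184.615ms (1/5)
5. 1292.308ms @ 7/5 + 184.615ms (1/5)
6. 1476.923ms @ 8/5 + 184.615ms (1/5)
7. 1661.538ms @ 9/5 + 184.615ms (1/5)

note 7 onset = 9/5b = 1661.538ms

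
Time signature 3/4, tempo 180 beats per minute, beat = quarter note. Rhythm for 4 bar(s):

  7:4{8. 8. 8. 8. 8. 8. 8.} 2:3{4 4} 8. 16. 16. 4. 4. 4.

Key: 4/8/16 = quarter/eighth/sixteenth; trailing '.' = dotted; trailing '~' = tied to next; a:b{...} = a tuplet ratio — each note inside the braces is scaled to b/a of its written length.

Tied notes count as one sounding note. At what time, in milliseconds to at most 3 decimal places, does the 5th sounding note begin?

note 5 onset = 12/7b = 571.429ms

1. 0.0ms @ 0 + 142.857ms (3/7)
2. 142.857ms @ 3/7 + 142.857ms (3/7)
3. 285.714ms @ 6/7 + 142.857ms (3/7)
4. 428.571ms @ 9/7 + 142.857ms (3/7)
5. 571.429ms @ 12/7 + 142.857ms (3/7)
6. 714.286ms @ 15/7 + 142.857ms (3/7)
7. 857.143ms @ 18/7 + 142.857ms (3/7)
8. 1000.0ms @ 3 + 500.0ms (3/2)
9. 1500.0ms @ 9/2 + 500.0ms (3/2)
10. 2000.0ms @ 6 + 250.0ms (3/4)
11. 2250.0ms @ 27/4 + 125.0ms (3/8)
12. 2375.0ms @ 57/8 + 125.0ms (3/8)
13. 2500.0ms @ 15/2 + 500.0ms (3/2)
14. 3000.0ms @ 9 + 500.0ms (3/2)
15. 3500.0ms @ 21/2 + 500.0ms (3/2)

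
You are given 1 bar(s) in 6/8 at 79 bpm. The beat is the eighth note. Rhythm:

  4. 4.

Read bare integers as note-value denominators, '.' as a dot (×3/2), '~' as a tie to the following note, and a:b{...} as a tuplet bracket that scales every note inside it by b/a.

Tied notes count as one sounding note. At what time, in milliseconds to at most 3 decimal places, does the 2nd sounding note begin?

note 2 onset = 3b = 2278.481ms

1. 0.0ms @ 0 + 2278.481ms (3)
2. 2278.481ms @ 3 + 2278.481ms (3)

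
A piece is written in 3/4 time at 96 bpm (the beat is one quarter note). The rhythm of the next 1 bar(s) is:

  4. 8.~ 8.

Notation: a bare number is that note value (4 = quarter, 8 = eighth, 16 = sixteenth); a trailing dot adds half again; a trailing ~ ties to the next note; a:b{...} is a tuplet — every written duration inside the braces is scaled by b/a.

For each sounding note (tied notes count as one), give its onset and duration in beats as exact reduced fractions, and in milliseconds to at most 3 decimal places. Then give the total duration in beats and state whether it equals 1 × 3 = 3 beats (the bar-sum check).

1) 0.0ms=0b +937.5ms=3/2b
2) 937.5ms=3/2b +937.5ms=3/2b
Σ=3b of 3 (96bpm 3/4) — PASS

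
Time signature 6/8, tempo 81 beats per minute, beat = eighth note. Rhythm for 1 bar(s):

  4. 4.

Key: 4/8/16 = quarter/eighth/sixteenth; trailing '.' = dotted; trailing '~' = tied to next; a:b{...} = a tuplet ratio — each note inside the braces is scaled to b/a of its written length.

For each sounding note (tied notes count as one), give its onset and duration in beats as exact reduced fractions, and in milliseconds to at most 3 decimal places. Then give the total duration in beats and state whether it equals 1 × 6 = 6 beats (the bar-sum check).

1) 0.0ms=0b +2222.222ms=3b
2) 2222.222ms=3b +2222.222ms=3b
Σ=6b of 6 (81bpm 6/8) — PASS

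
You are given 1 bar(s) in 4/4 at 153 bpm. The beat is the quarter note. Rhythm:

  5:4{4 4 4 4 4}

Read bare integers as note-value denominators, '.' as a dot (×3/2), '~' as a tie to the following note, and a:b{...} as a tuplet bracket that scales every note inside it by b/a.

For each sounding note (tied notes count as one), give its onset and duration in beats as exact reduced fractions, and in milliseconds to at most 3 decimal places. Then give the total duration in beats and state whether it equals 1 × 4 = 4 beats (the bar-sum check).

1) 0.0ms=0b +313.725ms=4/5b
2) 313.725ms=4/5b +313.725ms=4/5b
3) 627.451ms=8/5b +313.725ms=4/5b
4) 941.176ms=12/5b +313.725ms=4/5b
5) 1254.902ms=16/5b +313.725ms=4/5b
Σ=4b of 4 (153bpm 4/4) — PASS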